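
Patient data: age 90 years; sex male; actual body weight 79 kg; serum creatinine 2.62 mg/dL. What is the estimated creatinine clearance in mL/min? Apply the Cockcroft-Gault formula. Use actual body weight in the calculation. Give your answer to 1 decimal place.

CrCl = (140 − 90) × 79 / (72 × 2.62) = 3950.0 / 188.64 ≈ 20.9 mL/min

20.9 mL/min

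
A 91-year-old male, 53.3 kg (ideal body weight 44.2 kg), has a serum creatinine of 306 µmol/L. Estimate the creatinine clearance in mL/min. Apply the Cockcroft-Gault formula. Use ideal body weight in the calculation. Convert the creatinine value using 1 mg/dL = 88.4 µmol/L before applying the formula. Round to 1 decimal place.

SCr = 306 / 88.4 = 3.462 mg/dL
CrCl = (140 − 91) × 44.2 / (72 × 3.462) = 2165.8 / 249.26 ≈ 8.7 mL/min

8.7 mL/min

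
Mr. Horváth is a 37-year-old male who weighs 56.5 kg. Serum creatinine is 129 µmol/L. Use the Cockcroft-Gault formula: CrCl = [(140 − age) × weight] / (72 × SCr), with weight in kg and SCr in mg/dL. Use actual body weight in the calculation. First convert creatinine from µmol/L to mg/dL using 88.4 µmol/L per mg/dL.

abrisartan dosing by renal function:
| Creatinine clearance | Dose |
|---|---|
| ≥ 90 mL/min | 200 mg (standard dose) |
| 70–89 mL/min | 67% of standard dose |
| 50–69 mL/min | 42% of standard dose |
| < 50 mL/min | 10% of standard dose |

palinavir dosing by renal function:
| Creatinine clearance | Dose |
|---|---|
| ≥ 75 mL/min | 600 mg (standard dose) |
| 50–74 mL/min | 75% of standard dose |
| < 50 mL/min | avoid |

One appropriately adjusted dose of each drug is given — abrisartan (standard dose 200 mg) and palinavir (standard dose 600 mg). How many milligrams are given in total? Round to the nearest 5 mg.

SCr = 129 / 88.4 = 1.459 mg/dL
CrCl = (140 − 37) × 56.5 / (72 × 1.459) = 5819.5 / 105.05 ≈ 55.4 mL/min
CrCl ≈ 55 mL/min.
abrisartan: 50–69 mL/min → 42% of 200 mg = 84 mg.
palinavir: 50–74 mL/min → 75% of 600 mg = 450 mg.
Total = 84 + 450 = 534 mg.

535 mg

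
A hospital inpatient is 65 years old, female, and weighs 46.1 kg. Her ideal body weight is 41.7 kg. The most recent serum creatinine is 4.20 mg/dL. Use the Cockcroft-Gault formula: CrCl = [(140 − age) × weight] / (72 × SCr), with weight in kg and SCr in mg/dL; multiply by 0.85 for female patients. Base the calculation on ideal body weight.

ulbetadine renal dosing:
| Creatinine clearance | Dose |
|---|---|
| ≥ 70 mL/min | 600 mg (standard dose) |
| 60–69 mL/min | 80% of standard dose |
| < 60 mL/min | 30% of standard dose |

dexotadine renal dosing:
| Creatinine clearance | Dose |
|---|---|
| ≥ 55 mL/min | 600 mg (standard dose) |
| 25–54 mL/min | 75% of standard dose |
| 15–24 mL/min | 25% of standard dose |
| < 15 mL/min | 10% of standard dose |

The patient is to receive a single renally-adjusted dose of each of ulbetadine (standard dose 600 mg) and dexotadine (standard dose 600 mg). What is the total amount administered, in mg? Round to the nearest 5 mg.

CrCl = (140 − 65) × 41.7 / (72 × 4.2) × 0.85 = 3127.5 / 302.40 × 0.85 ≈ 8.8 mL/min
CrCl ≈ 9 mL/min.
ulbetadine: < 60 mL/min → 30% of 600 mg = 180 mg.
dexotadine: < 15 mL/min → 10% of 600 mg = 60 mg.
Total = 180 + 60 = 240 mg.

240 mg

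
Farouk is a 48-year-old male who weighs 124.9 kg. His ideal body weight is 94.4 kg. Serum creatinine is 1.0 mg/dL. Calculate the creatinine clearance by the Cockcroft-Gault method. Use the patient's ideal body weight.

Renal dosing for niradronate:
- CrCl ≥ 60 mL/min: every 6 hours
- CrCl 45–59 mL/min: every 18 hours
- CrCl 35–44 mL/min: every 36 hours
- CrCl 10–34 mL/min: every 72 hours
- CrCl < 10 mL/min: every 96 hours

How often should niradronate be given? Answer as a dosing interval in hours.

CrCl = (140 − 48) × 94.4 / (72 × 1) = 8684.8 / 72.00 ≈ 120.6 mL/min
CrCl ≈ 121 mL/min → bracket ≥ 60 mL/min → every 6 hours.

every 6 hours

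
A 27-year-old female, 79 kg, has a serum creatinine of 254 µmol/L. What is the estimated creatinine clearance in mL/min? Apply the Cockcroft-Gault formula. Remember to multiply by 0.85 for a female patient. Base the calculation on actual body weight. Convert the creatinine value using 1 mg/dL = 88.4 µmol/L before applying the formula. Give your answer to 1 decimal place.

36.7 mL/min

SCr = 254 / 88.4 = 2.873 mg/dL
CrCl = (140 − 27) × 79 / (72 × 2.873) × 0.85 = 8927.0 / 206.86 × 0.85 ≈ 36.7 mL/min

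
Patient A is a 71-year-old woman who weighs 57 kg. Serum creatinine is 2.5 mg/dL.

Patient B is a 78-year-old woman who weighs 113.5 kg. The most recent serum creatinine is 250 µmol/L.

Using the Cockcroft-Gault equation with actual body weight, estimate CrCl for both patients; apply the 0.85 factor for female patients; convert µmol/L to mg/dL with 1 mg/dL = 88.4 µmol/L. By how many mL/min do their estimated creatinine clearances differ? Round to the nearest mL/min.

Patient A: CrCl = (140 − 71) × 57 / (72 × 2.5) × 0.85 = 3933.0 / 180.00 × 0.85 ≈ 18.6 mL/min
Patient B: SCr = 250 / 88.4 = 2.828 mg/dL
Patient B: CrCl = (140 − 78) × 113.5 / (72 × 2.828) × 0.85 = 7037.0 / 203.62 × 0.85 ≈ 29.4 mL/min
|18.6 − 29.4| = 10.8 mL/min

11 mL/min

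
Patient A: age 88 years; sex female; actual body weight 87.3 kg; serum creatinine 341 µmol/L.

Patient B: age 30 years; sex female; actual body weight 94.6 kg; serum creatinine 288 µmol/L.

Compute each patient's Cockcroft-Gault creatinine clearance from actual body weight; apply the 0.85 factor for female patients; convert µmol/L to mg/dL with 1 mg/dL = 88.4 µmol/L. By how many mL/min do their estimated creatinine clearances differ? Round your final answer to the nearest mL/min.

24 mL/min

Patient A: SCr = 341 / 88.4 = 3.857 mg/dL
Patient A: CrCl = (140 − 88) × 87.3 / (72 × 3.857) × 0.85 = 4539.6 / 277.70 × 0.85 ≈ 13.9 mL/min
Patient B: SCr = 288 / 88.4 = 3.258 mg/dL
Patient B: CrCl = (140 − 30) × 94.6 / (72 × 3.258) × 0.85 = 10406.0 / 234.58 × 0.85 ≈ 37.7 mL/min
|13.9 − 37.7| = 23.8 mL/min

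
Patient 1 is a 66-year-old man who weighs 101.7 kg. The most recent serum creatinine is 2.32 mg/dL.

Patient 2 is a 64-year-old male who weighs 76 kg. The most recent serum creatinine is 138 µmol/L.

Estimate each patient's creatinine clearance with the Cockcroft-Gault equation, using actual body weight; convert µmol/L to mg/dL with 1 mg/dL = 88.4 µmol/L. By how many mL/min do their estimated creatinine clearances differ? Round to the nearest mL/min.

6 mL/min

Patient 1: CrCl = (140 − 66) × 101.7 / (72 × 2.32) = 7525.8 / 167.04 ≈ 45.1 mL/min
Patient 2: SCr = 138 / 88.4 = 1.561 mg/dL
Patient 2: CrCl = (140 − 64) × 76 / (72 × 1.561) = 5776.0 / 112.39 ≈ 51.4 mL/min
|45.1 − 51.4| = 6.3 mL/min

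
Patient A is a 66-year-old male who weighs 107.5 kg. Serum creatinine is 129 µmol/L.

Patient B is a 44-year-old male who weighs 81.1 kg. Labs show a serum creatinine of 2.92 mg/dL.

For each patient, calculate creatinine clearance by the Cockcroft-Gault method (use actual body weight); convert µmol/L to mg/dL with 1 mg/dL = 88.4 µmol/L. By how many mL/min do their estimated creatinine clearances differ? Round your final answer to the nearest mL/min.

39 mL/min

Patient A: SCr = 129 / 88.4 = 1.459 mg/dL
Patient A: CrCl = (140 − 66) × 107.5 / (72 × 1.459) = 7955.0 / 105.05 ≈ 75.7 mL/min
Patient B: CrCl = (140 − 44) × 81.1 / (72 × 2.92) = 7785.6 / 210.24 ≈ 37.0 mL/min
|75.7 − 37.0| = 38.7 mL/min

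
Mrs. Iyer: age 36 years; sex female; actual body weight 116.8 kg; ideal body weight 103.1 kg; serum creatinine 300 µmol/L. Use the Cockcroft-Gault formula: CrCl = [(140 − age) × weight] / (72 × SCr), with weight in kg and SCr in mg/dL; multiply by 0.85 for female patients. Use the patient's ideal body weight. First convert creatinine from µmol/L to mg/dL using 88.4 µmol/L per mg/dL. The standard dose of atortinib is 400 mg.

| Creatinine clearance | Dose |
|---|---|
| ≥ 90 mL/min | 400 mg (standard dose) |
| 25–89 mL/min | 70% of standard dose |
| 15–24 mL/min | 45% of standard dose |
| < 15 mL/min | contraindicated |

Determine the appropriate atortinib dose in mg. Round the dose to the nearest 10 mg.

280 mg

SCr = 300 / 88.4 = 3.394 mg/dL
CrCl = (140 − 36) × 103.1 / (72 × 3.394) × 0.85 = 10722.4 / 244.37 × 0.85 ≈ 37.3 mL/min
CrCl ≈ 37 mL/min → bracket 25–89 mL/min.
70% of 400 mg = 280 mg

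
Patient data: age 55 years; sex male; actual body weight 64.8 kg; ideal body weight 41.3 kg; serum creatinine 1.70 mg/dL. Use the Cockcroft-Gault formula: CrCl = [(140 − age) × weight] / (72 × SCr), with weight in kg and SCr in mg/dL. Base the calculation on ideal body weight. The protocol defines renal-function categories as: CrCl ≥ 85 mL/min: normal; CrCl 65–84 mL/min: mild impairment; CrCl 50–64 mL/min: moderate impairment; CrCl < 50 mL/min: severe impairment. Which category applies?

CrCl = (140 − 55) × 41.3 / (72 × 1.7) = 3510.5 / 122.40 ≈ 28.7 mL/min
29 mL/min falls in the 'severe impairment' range.

severe impairment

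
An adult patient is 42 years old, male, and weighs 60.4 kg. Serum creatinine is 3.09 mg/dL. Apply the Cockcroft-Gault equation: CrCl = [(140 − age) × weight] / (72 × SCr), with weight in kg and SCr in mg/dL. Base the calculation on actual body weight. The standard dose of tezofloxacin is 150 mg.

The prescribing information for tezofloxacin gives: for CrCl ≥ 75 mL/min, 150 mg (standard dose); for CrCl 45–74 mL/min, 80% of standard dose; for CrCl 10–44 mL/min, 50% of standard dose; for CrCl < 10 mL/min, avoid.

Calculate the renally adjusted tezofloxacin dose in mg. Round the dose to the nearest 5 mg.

CrCl = (140 − 42) × 60.4 / (72 × 3.09) = 5919.2 / 222.48 ≈ 26.6 mL/min
CrCl ≈ 27 mL/min → bracket 10–44 mL/min.
50% of 150 mg = 75 mg

75 mg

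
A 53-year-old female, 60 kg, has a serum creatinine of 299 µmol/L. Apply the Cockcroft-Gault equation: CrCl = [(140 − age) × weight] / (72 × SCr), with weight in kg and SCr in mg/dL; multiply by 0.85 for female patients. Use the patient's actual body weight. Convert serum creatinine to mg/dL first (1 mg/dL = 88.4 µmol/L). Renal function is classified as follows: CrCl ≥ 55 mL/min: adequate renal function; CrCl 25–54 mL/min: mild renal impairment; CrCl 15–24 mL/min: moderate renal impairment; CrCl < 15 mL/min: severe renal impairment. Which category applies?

SCr = 299 / 88.4 = 3.382 mg/dL
CrCl = (140 − 53) × 60 / (72 × 3.382) × 0.85 = 5220.0 / 243.50 × 0.85 ≈ 18.2 mL/min
18 mL/min falls in the 'moderate renal impairment' range.

moderate renal impairment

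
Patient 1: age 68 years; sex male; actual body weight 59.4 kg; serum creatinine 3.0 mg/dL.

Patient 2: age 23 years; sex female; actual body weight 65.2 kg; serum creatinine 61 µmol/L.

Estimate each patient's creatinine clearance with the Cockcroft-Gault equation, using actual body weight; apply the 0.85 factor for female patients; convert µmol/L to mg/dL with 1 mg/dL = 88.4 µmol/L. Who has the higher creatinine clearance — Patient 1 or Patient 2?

Patient 2

Patient 1: CrCl = (140 − 68) × 59.4 / (72 × 3) = 4276.8 / 216.00 ≈ 19.8 mL/min
Patient 2: SCr = 61 / 88.4 = 0.69 mg/dL
Patient 2: CrCl = (140 − 23) × 65.2 / (72 × 0.69) × 0.85 = 7628.4 / 49.68 × 0.85 ≈ 130.5 mL/min
19.8 vs 130.5 mL/min → Patient 2 is higher.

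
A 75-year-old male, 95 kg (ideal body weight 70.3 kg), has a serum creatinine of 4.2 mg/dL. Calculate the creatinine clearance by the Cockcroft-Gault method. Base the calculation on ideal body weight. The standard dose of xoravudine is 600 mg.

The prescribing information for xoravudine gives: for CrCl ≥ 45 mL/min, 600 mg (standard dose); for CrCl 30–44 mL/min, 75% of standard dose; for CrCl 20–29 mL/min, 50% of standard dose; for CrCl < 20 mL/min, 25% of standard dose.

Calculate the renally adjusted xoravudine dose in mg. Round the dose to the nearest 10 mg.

CrCl = (140 − 75) × 70.3 / (72 × 4.2) = 4569.5 / 302.40 ≈ 15.1 mL/min
CrCl ≈ 15 mL/min → bracket < 20 mL/min.
25% of 600 mg = 150 mg

150 mg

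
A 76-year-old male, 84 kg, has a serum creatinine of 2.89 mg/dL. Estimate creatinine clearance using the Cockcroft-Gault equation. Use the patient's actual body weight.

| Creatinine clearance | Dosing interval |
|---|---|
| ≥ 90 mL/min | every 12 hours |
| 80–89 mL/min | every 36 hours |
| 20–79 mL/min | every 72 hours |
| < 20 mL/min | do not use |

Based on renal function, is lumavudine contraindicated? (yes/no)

CrCl = (140 − 76) × 84 / (72 × 2.89) = 5376.0 / 208.08 ≈ 25.8 mL/min
CrCl ≈ 26 mL/min, which is ≥ 20 mL/min.

no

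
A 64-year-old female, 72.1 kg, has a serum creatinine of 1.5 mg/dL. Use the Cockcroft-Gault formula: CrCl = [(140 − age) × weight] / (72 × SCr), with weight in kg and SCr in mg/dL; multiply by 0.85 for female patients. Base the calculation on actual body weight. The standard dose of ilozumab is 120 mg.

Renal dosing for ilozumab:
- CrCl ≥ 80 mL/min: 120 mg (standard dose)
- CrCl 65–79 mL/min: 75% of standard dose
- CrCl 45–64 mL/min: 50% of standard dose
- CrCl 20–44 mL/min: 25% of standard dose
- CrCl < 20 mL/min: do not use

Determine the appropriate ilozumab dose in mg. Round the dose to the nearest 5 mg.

30 mg

CrCl = (140 − 64) × 72.1 / (72 × 1.5) × 0.85 = 5479.6 / 108.00 × 0.85 ≈ 43.1 mL/min
CrCl ≈ 43 mL/min → bracket 20–44 mL/min.
25% of 120 mg = 30 mg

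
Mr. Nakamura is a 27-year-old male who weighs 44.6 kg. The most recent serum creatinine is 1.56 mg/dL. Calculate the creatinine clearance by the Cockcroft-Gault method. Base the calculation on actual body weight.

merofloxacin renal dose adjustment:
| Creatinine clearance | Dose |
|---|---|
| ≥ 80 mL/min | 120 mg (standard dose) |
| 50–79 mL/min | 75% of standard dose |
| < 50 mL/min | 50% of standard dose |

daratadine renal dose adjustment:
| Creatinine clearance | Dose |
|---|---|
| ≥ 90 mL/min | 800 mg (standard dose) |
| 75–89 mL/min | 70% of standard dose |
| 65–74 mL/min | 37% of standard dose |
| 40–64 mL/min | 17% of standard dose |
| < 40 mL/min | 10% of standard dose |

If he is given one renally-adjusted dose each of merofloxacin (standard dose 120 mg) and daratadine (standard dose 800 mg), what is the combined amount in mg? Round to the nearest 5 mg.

195 mg

CrCl = (140 − 27) × 44.6 / (72 × 1.56) = 5039.8 / 112.32 ≈ 44.9 mL/min
CrCl ≈ 45 mL/min.
merofloxacin: < 50 mL/min → 50% of 120 mg = 60 mg.
daratadine: 40–64 mL/min → 17% of 800 mg = 136 mg.
Total = 60 + 136 = 196 mg.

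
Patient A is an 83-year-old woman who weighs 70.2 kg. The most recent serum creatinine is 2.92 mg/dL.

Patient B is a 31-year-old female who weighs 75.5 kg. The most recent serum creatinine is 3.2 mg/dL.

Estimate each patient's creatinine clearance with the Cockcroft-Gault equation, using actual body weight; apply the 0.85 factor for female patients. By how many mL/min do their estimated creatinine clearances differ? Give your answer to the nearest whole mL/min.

14 mL/min

Patient A: CrCl = (140 − 83) × 70.2 / (72 × 2.92) × 0.85 = 4001.4 / 210.24 × 0.85 ≈ 16.2 mL/min
Patient B: CrCl = (140 − 31) × 75.5 / (72 × 3.2) × 0.85 = 8229.5 / 230.40 × 0.85 ≈ 30.4 mL/min
|16.2 − 30.4| = 14.2 mL/min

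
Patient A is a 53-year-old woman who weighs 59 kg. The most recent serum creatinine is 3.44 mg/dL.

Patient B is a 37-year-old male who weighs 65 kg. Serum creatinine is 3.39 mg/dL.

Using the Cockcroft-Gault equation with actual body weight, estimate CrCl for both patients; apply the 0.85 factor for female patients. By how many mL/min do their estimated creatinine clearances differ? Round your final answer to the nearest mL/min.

10 mL/min

Patient A: CrCl = (140 − 53) × 59 / (72 × 3.44) × 0.85 = 5133.0 / 247.68 × 0.85 ≈ 17.6 mL/min
Patient B: CrCl = (140 − 37) × 65 / (72 × 3.39) = 6695.0 / 244.08 ≈ 27.4 mL/min
|17.6 − 27.4| = 9.8 mL/min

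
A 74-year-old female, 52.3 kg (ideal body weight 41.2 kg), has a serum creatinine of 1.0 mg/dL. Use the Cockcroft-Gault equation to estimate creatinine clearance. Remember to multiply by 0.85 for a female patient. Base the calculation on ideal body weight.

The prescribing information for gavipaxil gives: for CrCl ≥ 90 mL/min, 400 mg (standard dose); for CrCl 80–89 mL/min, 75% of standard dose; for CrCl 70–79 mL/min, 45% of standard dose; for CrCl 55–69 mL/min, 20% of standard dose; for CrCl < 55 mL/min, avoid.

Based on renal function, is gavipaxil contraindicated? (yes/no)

yes

CrCl = (140 − 74) × 41.2 / (72 × 1) × 0.85 = 2719.2 / 72.00 × 0.85 ≈ 32.1 mL/min
CrCl ≈ 32 mL/min, which is < 55 mL/min.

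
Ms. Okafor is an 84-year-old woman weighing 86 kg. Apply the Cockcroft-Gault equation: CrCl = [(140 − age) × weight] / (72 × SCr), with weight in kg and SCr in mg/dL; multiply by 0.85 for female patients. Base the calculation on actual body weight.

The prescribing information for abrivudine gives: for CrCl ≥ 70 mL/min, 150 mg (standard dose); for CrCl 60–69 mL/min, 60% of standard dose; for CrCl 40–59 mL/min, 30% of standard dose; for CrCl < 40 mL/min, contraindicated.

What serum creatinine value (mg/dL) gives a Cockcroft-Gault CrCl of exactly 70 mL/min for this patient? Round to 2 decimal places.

0.81 mg/dL

Standard dose requires CrCl ≥ 70 mL/min.
Set (140 − 84) × 86 × 0.85 / (72 × SCr) = 70
SCr = (140 − 84) × 86 × 0.85 / (72 × 70) = 0.812 mg/dL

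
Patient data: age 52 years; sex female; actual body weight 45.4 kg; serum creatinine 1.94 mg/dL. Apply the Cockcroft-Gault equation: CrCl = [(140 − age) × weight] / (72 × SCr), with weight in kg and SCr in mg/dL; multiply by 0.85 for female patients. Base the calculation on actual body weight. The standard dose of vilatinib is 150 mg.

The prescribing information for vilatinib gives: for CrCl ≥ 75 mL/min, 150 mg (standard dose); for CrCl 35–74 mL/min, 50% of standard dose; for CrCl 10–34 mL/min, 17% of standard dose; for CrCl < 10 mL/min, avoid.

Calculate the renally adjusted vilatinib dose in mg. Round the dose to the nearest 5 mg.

CrCl = (140 − 52) × 45.4 / (72 × 1.94) × 0.85 = 3995.2 / 139.68 × 0.85 ≈ 24.3 mL/min
CrCl ≈ 24 mL/min → bracket 10–34 mL/min.
17% of 150 mg = 25.5 mg → 25 mg

25 mg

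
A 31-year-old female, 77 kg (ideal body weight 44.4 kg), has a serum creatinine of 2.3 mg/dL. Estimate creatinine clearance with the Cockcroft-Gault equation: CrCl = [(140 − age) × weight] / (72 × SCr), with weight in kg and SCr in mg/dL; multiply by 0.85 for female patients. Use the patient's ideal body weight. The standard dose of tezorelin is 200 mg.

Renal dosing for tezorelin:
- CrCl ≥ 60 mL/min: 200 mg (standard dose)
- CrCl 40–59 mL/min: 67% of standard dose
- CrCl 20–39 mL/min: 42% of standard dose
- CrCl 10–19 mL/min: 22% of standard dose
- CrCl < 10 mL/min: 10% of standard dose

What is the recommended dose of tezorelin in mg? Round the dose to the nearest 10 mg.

80 mg

CrCl = (140 − 31) × 44.4 / (72 × 2.3) × 0.85 = 4839.6 / 165.60 × 0.85 ≈ 24.8 mL/min
CrCl ≈ 25 mL/min → bracket 20–39 mL/min.
42% of 200 mg = 84 mg → 80 mg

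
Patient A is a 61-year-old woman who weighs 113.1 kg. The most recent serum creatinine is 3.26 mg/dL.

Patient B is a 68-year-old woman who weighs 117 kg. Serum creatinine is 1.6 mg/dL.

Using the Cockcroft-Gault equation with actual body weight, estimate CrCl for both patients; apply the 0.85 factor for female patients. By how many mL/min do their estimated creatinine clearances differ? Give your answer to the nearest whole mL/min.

30 mL/min

Patient A: CrCl = (140 − 61) × 113.1 / (72 × 3.26) × 0.85 = 8934.9 / 234.72 × 0.85 ≈ 32.4 mL/min
Patient B: CrCl = (140 − 68) × 117 / (72 × 1.6) × 0.85 = 8424.0 / 115.20 × 0.85 ≈ 62.2 mL/min
|32.4 − 62.2| = 29.8 mL/min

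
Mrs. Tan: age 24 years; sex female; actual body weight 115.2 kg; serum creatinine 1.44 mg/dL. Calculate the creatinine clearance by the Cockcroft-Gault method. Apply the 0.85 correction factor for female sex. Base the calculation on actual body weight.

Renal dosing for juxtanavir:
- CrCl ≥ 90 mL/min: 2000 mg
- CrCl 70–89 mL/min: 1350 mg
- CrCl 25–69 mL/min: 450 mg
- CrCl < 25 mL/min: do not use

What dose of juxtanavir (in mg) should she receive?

2000 mg

CrCl = (140 − 24) × 115.2 / (72 × 1.44) × 0.85 = 13363.2 / 103.68 × 0.85 ≈ 109.6 mL/min
CrCl ≈ 110 mL/min → bracket ≥ 90 mL/min.
Dose for this bracket: 2000 mg.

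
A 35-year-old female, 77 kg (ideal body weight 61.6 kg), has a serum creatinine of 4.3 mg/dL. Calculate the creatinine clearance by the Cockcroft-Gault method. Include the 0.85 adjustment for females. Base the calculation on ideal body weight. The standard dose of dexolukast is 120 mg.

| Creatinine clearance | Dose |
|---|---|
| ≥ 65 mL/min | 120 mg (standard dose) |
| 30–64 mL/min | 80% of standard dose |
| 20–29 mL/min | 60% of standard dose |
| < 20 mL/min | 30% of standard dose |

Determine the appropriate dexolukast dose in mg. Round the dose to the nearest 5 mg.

35 mg

CrCl = (140 − 35) × 61.6 / (72 × 4.3) × 0.85 = 6468.0 / 309.60 × 0.85 ≈ 17.8 mL/min
CrCl ≈ 18 mL/min → bracket < 20 mL/min.
30% of 120 mg = 36 mg → 35 mg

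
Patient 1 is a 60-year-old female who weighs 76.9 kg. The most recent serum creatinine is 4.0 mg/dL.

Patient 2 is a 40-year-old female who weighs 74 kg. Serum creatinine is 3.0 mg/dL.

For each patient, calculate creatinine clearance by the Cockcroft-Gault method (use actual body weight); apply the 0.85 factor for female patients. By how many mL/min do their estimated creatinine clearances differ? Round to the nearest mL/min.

11 mL/min

Patient 1: CrCl = (140 − 60) × 76.9 / (72 × 4) × 0.85 = 6152.0 / 288.00 × 0.85 ≈ 18.2 mL/min
Patient 2: CrCl = (140 − 40) × 74 / (72 × 3) × 0.85 = 7400.0 / 216.00 × 0.85 ≈ 29.1 mL/min
|18.2 − 29.1| = 10.9 mL/min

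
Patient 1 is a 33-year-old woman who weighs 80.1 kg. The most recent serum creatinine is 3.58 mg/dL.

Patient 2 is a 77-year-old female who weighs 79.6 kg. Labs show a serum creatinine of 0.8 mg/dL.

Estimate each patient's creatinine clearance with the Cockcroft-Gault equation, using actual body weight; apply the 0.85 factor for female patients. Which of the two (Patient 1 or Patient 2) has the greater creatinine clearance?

Patient 1: CrCl = (140 − 33) × 80.1 / (72 × 3.58) × 0.85 = 8570.7 / 257.76 × 0.85 ≈ 28.3 mL/min
Patient 2: CrCl = (140 − 77) × 79.6 / (72 × 0.8) × 0.85 = 5014.8 / 57.60 × 0.85 ≈ 74.0 mL/min
28.3 vs 74.0 mL/min → Patient 2 is higher.

Patient 2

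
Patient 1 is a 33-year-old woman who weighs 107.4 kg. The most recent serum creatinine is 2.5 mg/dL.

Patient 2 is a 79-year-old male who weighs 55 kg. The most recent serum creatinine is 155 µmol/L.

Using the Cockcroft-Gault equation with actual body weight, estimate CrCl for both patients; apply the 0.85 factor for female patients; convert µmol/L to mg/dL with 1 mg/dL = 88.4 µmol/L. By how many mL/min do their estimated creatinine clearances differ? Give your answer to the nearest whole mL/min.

Patient 1: CrCl = (140 − 33) × 107.4 / (72 × 2.5) × 0.85 = 11491.8 / 180.00 × 0.85 ≈ 54.3 mL/min
Patient 2: SCr = 155 / 88.4 = 1.753 mg/dL
Patient 2: CrCl = (140 − 79) × 55 / (72 × 1.753) = 3355.0 / 126.22 ≈ 26.6 mL/min
|54.3 − 26.6| = 27.7 mL/min

28 mL/min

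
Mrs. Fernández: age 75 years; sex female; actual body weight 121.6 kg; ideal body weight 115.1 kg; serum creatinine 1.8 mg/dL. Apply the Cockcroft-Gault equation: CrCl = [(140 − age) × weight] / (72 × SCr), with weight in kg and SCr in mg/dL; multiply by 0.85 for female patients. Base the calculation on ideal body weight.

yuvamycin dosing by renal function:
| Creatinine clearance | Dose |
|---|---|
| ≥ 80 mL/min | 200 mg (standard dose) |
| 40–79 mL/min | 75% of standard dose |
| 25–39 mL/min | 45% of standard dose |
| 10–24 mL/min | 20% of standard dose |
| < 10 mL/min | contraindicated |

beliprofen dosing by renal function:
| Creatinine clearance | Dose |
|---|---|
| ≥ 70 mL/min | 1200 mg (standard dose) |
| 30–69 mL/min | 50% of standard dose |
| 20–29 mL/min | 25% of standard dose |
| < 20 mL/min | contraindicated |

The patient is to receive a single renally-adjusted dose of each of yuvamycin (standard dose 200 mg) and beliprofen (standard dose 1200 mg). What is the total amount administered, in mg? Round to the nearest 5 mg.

750 mg

CrCl = (140 − 75) × 115.1 / (72 × 1.8) × 0.85 = 7481.5 / 129.60 × 0.85 ≈ 49.1 mL/min
CrCl ≈ 49 mL/min.
yuvamycin: 40–79 mL/min → 75% of 200 mg = 150 mg.
beliprofen: 30–69 mL/min → 50% of 1200 mg = 600 mg.
Total = 150 + 600 = 750 mg.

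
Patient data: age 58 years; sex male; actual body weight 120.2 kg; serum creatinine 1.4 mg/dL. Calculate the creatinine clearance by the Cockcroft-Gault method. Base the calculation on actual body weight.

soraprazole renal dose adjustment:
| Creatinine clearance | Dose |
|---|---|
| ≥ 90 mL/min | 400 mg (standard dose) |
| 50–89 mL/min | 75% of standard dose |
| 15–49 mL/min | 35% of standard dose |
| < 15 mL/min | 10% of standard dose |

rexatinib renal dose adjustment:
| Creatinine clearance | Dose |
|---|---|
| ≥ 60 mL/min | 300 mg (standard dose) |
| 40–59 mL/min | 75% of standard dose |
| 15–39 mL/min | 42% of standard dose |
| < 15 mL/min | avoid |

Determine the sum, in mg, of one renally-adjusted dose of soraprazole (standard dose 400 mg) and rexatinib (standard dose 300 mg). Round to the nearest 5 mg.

700 mg

CrCl = (140 − 58) × 120.2 / (72 × 1.4) = 9856.4 / 100.80 ≈ 97.8 mL/min
CrCl ≈ 98 mL/min.
soraprazole: ≥ 90 mL/min → 100% of 400 mg = 400 mg.
rexatinib: ≥ 60 mL/min → 100% of 300 mg = 300 mg.
Total = 400 + 300 = 700 mg.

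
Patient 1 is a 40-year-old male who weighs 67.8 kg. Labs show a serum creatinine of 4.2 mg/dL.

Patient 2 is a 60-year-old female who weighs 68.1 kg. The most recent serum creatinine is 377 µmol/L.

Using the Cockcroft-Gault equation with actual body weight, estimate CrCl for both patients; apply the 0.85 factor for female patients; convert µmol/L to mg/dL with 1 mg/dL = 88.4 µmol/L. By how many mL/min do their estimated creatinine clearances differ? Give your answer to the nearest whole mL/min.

Patient 1: CrCl = (140 − 40) × 67.8 / (72 × 4.2) = 6780.0 / 302.40 ≈ 22.4 mL/min
Patient 2: SCr = 377 / 88.4 = 4.265 mg/dL
Patient 2: CrCl = (140 − 60) × 68.1 / (72 × 4.265) × 0.85 = 5448.0 / 307.08 × 0.85 ≈ 15.1 mL/min
|22.4 − 15.1| = 7.3 mL/min

7 mL/min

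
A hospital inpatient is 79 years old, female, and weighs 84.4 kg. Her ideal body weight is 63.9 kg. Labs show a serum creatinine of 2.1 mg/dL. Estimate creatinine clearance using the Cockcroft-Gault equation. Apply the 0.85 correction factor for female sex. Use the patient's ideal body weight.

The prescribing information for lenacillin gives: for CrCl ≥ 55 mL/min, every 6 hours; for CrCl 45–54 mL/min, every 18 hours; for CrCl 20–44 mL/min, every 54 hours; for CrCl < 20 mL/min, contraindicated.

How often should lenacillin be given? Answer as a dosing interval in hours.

every 54 hours

CrCl = (140 − 79) × 63.9 / (72 × 2.1) × 0.85 = 3897.9 / 151.20 × 0.85 ≈ 21.9 mL/min
CrCl ≈ 22 mL/min → bracket 20–44 mL/min → every 54 hours.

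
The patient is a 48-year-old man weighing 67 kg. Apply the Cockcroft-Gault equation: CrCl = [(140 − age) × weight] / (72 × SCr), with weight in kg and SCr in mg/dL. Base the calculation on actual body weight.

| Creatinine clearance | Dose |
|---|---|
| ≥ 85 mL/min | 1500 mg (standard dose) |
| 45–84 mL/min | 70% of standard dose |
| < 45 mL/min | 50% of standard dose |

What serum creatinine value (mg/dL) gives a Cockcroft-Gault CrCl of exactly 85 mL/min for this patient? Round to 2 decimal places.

1.01 mg/dL

Standard dose requires CrCl ≥ 85 mL/min.
Set (140 − 48) × 67 / (72 × SCr) = 85
SCr = (140 − 48) × 67 / (72 × 85) = 1.007 mg/dL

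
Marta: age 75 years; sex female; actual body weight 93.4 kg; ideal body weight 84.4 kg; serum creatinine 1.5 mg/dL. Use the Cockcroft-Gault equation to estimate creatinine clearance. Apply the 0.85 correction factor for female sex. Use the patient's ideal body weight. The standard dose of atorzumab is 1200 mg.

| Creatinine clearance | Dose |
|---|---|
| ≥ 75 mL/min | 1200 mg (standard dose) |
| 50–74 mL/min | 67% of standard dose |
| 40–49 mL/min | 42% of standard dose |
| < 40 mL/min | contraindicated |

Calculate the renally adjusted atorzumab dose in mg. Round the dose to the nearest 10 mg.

500 mg

CrCl = (140 − 75) × 84.4 / (72 × 1.5) × 0.85 = 5486.0 / 108.00 × 0.85 ≈ 43.2 mL/min
CrCl ≈ 43 mL/min → bracket 40–49 mL/min.
42% of 1200 mg = 504 mg → 500 mg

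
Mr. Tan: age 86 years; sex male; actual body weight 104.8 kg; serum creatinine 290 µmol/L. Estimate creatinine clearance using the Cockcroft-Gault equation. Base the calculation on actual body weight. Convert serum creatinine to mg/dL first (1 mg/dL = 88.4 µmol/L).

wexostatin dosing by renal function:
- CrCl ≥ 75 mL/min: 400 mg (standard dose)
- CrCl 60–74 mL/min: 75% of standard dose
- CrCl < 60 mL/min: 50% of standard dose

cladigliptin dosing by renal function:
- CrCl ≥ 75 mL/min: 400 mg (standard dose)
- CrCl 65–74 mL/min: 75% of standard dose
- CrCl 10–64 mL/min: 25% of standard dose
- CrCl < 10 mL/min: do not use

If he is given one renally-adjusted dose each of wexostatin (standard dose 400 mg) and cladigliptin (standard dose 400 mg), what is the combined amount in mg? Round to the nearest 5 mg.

300 mg

SCr = 290 / 88.4 = 3.281 mg/dL
CrCl = (140 − 86) × 104.8 / (72 × 3.281) = 5659.2 / 236.23 ≈ 24.0 mL/min
CrCl ≈ 24 mL/min.
wexostatin: < 60 mL/min → 50% of 400 mg = 200 mg.
cladigliptin: 10–64 mL/min → 25% of 400 mg = 100 mg.
Total = 200 + 100 = 300 mg.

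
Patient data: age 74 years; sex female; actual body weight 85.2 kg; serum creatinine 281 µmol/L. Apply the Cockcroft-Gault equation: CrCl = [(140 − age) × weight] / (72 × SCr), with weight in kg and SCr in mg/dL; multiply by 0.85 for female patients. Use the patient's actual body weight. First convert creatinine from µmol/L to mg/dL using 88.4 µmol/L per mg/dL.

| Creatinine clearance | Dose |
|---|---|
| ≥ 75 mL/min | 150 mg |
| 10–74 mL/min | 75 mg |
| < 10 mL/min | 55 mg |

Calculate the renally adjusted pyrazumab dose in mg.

SCr = 281 / 88.4 = 3.179 mg/dL
CrCl = (140 − 74) × 85.2 / (72 × 3.179) × 0.85 = 5623.2 / 228.89 × 0.85 ≈ 20.9 mL/min
CrCl ≈ 21 mL/min → bracket 10–74 mL/min.
Dose for this bracket: 75 mg.

75 mg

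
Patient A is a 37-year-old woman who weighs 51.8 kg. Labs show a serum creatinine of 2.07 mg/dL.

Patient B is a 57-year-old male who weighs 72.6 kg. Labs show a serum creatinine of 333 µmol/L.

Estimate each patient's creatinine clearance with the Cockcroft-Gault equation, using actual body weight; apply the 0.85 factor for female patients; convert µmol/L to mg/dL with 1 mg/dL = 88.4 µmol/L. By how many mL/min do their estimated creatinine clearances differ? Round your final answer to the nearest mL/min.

8 mL/min

Patient A: CrCl = (140 − 37) × 51.8 / (72 × 2.07) × 0.85 = 5335.4 / 149.04 × 0.85 ≈ 30.4 mL/min
Patient B: SCr = 333 / 88.4 = 3.767 mg/dL
Patient B: CrCl = (140 − 57) × 72.6 / (72 × 3.767) = 6025.8 / 271.22 ≈ 22.2 mL/min
|30.4 − 22.2| = 8.2 mL/min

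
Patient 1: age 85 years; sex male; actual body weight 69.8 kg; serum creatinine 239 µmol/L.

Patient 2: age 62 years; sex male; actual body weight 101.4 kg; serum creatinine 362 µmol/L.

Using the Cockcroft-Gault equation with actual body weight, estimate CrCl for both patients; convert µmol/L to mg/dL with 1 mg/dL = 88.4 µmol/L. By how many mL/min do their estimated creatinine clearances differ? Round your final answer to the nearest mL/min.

Patient 1: SCr = 239 / 88.4 = 2.704 mg/dL
Patient 1: CrCl = (140 − 85) × 69.8 / (72 × 2.704) = 3839.0 / 194.69 ≈ 19.7 mL/min
Patient 2: SCr = 362 / 88.4 = 4.095 mg/dL
Patient 2: CrCl = (140 − 62) × 101.4 / (72 × 4.095) = 7909.2 / 294.84 ≈ 26.8 mL/min
|19.7 − 26.8| = 7.1 mL/min

7 mL/min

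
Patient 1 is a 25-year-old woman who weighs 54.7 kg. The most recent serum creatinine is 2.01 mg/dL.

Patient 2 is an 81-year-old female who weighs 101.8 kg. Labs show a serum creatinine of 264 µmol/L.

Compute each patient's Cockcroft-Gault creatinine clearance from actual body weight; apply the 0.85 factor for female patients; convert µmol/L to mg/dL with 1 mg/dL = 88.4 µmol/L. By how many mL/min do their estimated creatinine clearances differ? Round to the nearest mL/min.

13 mL/min

Patient 1: CrCl = (140 − 25) × 54.7 / (72 × 2.01) × 0.85 = 6290.5 / 144.72 × 0.85 ≈ 36.9 mL/min
Patient 2: SCr = 264 / 88.4 = 2.986 mg/dL
Patient 2: CrCl = (140 − 81) × 101.8 / (72 × 2.986) × 0.85 = 6006.2 / 214.99 × 0.85 ≈ 23.7 mL/min
|36.9 − 23.7| = 13.2 mL/min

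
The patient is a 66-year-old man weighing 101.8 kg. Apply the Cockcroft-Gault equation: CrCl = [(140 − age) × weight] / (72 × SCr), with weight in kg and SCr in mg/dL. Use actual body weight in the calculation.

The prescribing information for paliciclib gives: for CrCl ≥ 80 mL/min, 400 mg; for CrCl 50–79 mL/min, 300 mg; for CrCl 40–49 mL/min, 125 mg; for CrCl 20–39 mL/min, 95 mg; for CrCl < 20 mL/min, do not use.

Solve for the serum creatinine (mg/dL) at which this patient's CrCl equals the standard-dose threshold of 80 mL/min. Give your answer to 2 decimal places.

Standard dose requires CrCl ≥ 80 mL/min.
Set (140 − 66) × 101.8 / (72 × SCr) = 80
SCr = (140 − 66) × 101.8 / (72 × 80) = 1.308 mg/dL

1.31 mg/dL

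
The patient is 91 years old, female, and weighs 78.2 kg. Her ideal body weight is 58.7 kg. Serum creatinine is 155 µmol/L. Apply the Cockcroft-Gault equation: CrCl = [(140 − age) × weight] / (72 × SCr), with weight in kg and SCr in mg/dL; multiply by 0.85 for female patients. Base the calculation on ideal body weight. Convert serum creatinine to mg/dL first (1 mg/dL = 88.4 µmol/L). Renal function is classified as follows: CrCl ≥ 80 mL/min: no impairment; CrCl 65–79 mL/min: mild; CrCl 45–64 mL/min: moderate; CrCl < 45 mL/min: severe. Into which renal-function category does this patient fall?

severe

SCr = 155 / 88.4 = 1.753 mg/dL
CrCl = (140 − 91) × 58.7 / (72 × 1.753) × 0.85 = 2876.3 / 126.22 × 0.85 ≈ 19.4 mL/min
19 mL/min falls in the 'severe' range.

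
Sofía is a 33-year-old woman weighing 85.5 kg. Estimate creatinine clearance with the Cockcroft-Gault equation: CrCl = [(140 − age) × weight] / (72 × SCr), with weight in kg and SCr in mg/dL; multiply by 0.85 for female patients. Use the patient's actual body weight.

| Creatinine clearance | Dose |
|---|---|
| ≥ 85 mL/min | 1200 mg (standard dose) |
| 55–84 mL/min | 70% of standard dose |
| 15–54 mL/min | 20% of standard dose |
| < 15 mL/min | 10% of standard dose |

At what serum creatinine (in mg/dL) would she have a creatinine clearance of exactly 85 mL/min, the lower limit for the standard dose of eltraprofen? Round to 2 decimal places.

Standard dose requires CrCl ≥ 85 mL/min.
Set (140 − 33) × 85.5 × 0.85 / (72 × SCr) = 85
SCr = (140 − 33) × 85.5 × 0.85 / (72 × 85) = 1.271 mg/dL

1.27 mg/dL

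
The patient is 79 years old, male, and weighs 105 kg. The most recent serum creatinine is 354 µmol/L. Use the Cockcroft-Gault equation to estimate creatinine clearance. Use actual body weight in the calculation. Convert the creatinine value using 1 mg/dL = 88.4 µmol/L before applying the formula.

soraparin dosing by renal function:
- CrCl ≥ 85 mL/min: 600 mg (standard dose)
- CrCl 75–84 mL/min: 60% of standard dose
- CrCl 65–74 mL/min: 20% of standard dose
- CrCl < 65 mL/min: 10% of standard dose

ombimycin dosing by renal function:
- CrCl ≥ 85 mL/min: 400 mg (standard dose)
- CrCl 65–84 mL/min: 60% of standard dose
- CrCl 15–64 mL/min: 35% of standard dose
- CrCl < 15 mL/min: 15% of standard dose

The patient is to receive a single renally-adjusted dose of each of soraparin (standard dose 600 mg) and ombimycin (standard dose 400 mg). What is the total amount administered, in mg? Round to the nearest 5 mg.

200 mg

SCr = 354 / 88.4 = 4.005 mg/dL
CrCl = (140 − 79) × 105 / (72 × 4.005) = 6405.0 / 288.36 ≈ 22.2 mL/min
CrCl ≈ 22 mL/min.
soraparin: < 65 mL/min → 10% of 600 mg = 60 mg.
ombimycin: 15–64 mL/min → 35% of 400 mg = 140 mg.
Total = 60 + 140 = 200 mg.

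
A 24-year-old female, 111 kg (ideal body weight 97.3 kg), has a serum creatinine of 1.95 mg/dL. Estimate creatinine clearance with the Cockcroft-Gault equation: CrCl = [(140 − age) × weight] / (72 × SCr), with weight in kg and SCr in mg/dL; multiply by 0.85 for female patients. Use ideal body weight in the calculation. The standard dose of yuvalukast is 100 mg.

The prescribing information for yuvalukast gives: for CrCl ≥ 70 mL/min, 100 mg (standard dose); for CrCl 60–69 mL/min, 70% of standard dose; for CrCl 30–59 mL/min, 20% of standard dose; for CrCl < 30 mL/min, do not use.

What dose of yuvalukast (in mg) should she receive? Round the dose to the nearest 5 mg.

CrCl = (140 − 24) × 97.3 / (72 × 1.95) × 0.85 = 11286.8 / 140.40 × 0.85 ≈ 68.3 mL/min
CrCl ≈ 68 mL/min → bracket 60–69 mL/min.
70% of 100 mg = 70 mg

70 mg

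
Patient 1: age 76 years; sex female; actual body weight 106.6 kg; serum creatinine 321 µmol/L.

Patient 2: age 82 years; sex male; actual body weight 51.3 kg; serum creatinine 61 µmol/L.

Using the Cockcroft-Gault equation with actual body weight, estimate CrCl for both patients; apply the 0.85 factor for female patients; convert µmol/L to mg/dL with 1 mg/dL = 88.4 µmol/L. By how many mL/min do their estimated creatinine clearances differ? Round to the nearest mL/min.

Patient 1: SCr = 321 / 88.4 = 3.631 mg/dL
Patient 1: CrCl = (140 − 76) × 106.6 / (72 × 3.631) × 0.85 = 6822.4 / 261.43 × 0.85 ≈ 22.2 mL/min
Patient 2: SCr = 61 / 88.4 = 0.69 mg/dL
Patient 2: CrCl = (140 − 82) × 51.3 / (72 × 0.69) = 2975.4 / 49.68 ≈ 59.9 mL/min
|22.2 − 59.9| = 37.7 mL/min

38 mL/min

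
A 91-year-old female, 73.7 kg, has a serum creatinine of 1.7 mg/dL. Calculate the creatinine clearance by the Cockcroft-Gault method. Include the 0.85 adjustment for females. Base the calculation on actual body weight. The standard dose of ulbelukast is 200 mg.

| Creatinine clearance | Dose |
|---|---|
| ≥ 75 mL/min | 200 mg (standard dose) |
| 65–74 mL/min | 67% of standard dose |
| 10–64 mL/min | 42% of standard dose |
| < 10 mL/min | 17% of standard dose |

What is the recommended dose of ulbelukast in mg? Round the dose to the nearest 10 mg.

80 mg

CrCl = (140 − 91) × 73.7 / (72 × 1.7) × 0.85 = 3611.3 / 122.40 × 0.85 ≈ 25.1 mL/min
CrCl ≈ 25 mL/min → bracket 10–64 mL/min.
42% of 200 mg = 84 mg → 80 mg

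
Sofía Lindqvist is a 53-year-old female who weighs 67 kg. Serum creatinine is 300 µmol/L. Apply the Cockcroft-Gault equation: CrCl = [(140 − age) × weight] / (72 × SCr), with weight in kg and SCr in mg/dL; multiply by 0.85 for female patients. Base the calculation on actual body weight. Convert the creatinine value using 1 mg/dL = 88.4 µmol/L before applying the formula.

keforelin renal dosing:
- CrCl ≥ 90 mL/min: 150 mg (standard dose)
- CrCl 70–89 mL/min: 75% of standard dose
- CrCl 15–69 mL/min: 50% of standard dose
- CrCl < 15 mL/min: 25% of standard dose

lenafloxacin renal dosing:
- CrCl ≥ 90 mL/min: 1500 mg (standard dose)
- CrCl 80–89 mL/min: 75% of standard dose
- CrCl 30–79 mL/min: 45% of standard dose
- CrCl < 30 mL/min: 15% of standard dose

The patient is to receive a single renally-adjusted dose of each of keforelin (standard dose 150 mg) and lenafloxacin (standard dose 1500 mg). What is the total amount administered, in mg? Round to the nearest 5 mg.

SCr = 300 / 88.4 = 3.394 mg/dL
CrCl = (140 − 53) × 67 / (72 × 3.394) × 0.85 = 5829.0 / 244.37 × 0.85 ≈ 20.3 mL/min
CrCl ≈ 20 mL/min.
keforelin: 15–69 mL/min → 50% of 150 mg = 75 mg.
lenafloxacin: < 30 mL/min → 15% of 1500 mg = 225 mg.
Total = 75 + 225 = 300 mg.

300 mg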